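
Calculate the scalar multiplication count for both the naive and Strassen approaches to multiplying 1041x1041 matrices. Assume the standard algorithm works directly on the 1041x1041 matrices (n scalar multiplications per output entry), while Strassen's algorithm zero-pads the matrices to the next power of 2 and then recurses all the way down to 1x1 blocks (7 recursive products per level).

Matrix multiplication for 1041x1041 matrices:

Strassen's algorithm requires power-of-2 dimensions. Pad 1041x1041 to 2048x2048 (next power of 2).

Standard algorithm: 1041^3 = 1128111921 multiplications
Strassen's algorithm: 7^(log2(2048)) = 7^11 = 1977326743 multiplications
Difference: 1128111921 - 1977326743 = -849214822 (Strassen uses MORE here due to padding overhead — for small or just-over-power-of-2 n, padding can outweigh the per-level savings)

Standard: 1128111921 multiplications (1041^3). Strassen: 1977326743 multiplications (7^11, after padding to 2048x2048). Strassen reduces 8 recursive multiplications to 7 at each level.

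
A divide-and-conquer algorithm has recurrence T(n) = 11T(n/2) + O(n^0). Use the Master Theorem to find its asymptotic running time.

Master Theorem for T(n) = 11T(n/2) + O(n^0):

a = 11, b = 2, c = 0
log_b(a) = log_2(11) = 3.4594

Case 1: c = 0 < log_2(11) = 3.4594
T(n) = O(n^(log_2 11))

For T(n) = 11T(n/2) + O(n^0): log_2(11) = 3.4594. This is Case 1 of the Master Theorem (c < log_b(a), work dominated by leaves), giving O(n^(log_2 11)).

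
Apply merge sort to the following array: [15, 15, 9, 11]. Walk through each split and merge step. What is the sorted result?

Merge sort trace:

Split: [15, 15, 9, 11] -> [15, 15] and [9, 11]
  Split: [15, 15] -> [15] and [15]
  Merge: [15] + [15] -> [15, 15]
  Split: [9, 11] -> [9] and [11]
  Merge: [9] + [11] -> [9, 11]
Merge: [15, 15] + [9, 11] -> [9, 11, 15, 15]

Final sorted array: [9, 11, 15, 15]

The merge sort proceeds by recursively splitting the array and merging sorted halves.
After all merges, the sorted array is [9, 11, 15, 15].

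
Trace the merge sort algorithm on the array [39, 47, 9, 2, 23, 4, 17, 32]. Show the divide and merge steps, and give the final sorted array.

Merge sort trace:

Split: [39, 47, 9, 2, 23, 4, 17, 32] -> [39, 47, 9, 2] and [23, 4, 17, 32]
  Split: [39, 47, 9, 2] -> [39, 47] and [9, 2]
    Split: [39, 47] -> [39] and [47]
    Merge: [39] + [47] -> [39, 47]
    Split: [9, 2] -> [9] and [2]
    Merge: [9] + [2] -> [2, 9]
  Merge: [39, 47] + [2, 9] -> [2, 9, 39, 47]
  Split: [23, 4, 17, 32] -> [23, 4] and [17, 32]
    Split: [23, 4] -> [23] and [4]
    Merge: [23] + [4] -> [4, 23]
    Split: [17, 32] -> [17] and [32]
    Merge: [17] + [32] -> [17, 32]
  Merge: [4, 23] + [17, 32] -> [4, 17, 23, 32]
Merge: [2, 9, 39, 47] + [4, 17, 23, 32] -> [2, 4, 9, 17, 23, 32, 39, 47]

Final sorted array: [2, 4, 9, 17, 23, 32, 39, 47]

The merge sort proceeds by recursively splitting the array and merging sorted halves.
After all merges, the sorted array is [2, 4, 9, 17, 23, 32, 39, 47].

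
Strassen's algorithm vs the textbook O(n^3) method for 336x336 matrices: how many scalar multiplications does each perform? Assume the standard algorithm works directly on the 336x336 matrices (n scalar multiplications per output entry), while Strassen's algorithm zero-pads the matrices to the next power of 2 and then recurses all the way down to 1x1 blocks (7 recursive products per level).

Matrix multiplication for 336x336 matrices:

Strassen's algorithm requires power-of-2 dimensions. Pad 336x336 to 512x512 (next power of 2).

Standard algorithm: 336^3 = 37933056 multiplications
Strassen's algorithm: 7^(log2(512)) = 7^9 = 40353607 multiplications
Difference: 37933056 - 40353607 = -2420551 (Strassen uses MORE here due to padding overhead — for small or just-over-power-of-2 n, padding can outweigh the per-level savings)

Standard: 37933056 multiplications (336^3). Strassen: 40353607 multiplications (7^9, after padding to 512x512). Strassen reduces 8 recursive multiplications to 7 at each level.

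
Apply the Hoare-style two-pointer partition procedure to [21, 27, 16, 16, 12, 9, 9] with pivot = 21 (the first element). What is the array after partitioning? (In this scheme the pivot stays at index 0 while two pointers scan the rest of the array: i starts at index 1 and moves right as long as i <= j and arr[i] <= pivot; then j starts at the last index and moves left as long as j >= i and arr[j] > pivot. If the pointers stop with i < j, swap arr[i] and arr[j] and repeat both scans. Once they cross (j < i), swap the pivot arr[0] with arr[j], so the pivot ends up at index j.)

Hoare-style two-pointer partition with pivot = 21:

Initial array: [21, 27, 16, 16, 12, 9, 9]

Pointers start at i = 1, j = 6.
i stops at index 1 (arr[1]=27 > 21), j stops at index 6 (arr[6]=9 <= 21): swap arr[1] and arr[6], array becomes [21, 9, 16, 16, 12, 9, 27]
i ends at 6, j ends at 5: the pointers have crossed (j < i), so scanning stops.

Swap pivot arr[0] with arr[5] to place pivot at position 5: [9, 9, 16, 16, 12, 21, 27]
Pivot position: 5

After partitioning with pivot 21, the array becomes [9, 9, 16, 16, 12, 21, 27]. The pivot is placed at index 5. All elements to the left of the pivot are <= 21, and all elements to the right are > 21.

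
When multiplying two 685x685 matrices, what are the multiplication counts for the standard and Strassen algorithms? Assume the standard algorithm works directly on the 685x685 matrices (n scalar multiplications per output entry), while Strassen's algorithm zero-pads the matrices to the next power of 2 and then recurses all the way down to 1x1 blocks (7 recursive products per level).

Matrix multiplication for 685x685 matrices:

Strassen's algorithm requires power-of-2 dimensions. Pad 685x685 to 1024x1024 (next power of 2).

Standard algorithm: 685^3 = 321419125 multiplications
Strassen's algorithm: 7^(log2(1024)) = 7^10 = 282475249 multiplications
Savings: 321419125 - 282475249 = 38943876 multiplications

Standard: 321419125 multiplications (685^3). Strassen: 282475249 multiplications (7^10, after padding to 1024x1024). Strassen reduces 8 recursive multiplications to 7 at each level.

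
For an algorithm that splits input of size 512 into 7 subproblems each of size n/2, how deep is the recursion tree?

For divide and conquer with division factor 2:

Problem sizes at each level:
Level 0: 512
Level 1: 256
Level 2: 128
Level 3: 64
Level 4: 32
Level 5: 16
Level 6: 8
Level 7: 4
Level 8: 2
Level 9: 1

The root is level 0 and the size-1 base case is level 9 (the tree spans levels 0 through 9, i.e. 10 levels counting the root), so the depth is the number of divisions: log_2(512) = 9

The recursion tree depth is log_2(512) = 9. At each level, the problem size is divided by 2, so it takes 9 divisions to reduce to a base case of size 1. The algorithm makes 7 recursive calls at each level.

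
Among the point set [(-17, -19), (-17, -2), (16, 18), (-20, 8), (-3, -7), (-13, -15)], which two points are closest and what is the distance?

Computing all pairwise distances among 6 points:

d((-17, -19), (-17, -2)) = 17.0
d((-17, -19), (16, 18)) = 49.5782
d((-17, -19), (-20, 8)) = 27.1662
d((-17, -19), (-3, -7)) = 18.4391
d((-17, -19), (-13, -15)) = 5.6569 <-- minimum
d((-17, -2), (16, 18)) = 38.5876
d((-17, -2), (-20, 8)) = 10.4403
d((-17, -2), (-3, -7)) = 14.8661
d((-17, -2), (-13, -15)) = 13.6015
d((16, 18), (-20, 8)) = 37.3631
d((16, 18), (-3, -7)) = 31.4006
d((16, 18), (-13, -15)) = 43.9318
d((-20, 8), (-3, -7)) = 22.6716
d((-20, 8), (-13, -15)) = 24.0416
d((-3, -7), (-13, -15)) = 12.8062

Closest pair: (-17, -19) and (-13, -15) with distance 5.6569

The closest pair is (-17, -19) and (-13, -15) with Euclidean distance 5.6569. For 6 points, brute-force pairwise comparison is shown above. For large n, the divide-and-conquer algorithm (sort by x, recurse on halves, check the dividing strip) achieves O(n log n).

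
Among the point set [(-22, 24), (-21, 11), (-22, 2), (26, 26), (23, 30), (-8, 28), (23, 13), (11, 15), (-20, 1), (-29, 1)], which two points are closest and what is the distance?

Computing all pairwise distances among 10 points:

d((-22, 24), (-21, 11)) = 13.0384
d((-22, 24), (-22, 2)) = 22.0
d((-22, 24), (26, 26)) = 48.0416
d((-22, 24), (23, 30)) = 45.3982
d((-22, 24), (-8, 28)) = 14.5602
d((-22, 24), (23, 13)) = 46.3249
d((-22, 24), (11, 15)) = 34.2053
d((-22, 24), (-20, 1)) = 23.0868
d((-22, 24), (-29, 1)) = 24.0416
d((-21, 11), (-22, 2)) = 9.0554
d((-21, 11), (26, 26)) = 49.3356
d((-21, 11), (23, 30)) = 47.927
d((-21, 11), (-8, 28)) = 21.4009
d((-21, 11), (23, 13)) = 44.0454
d((-21, 11), (11, 15)) = 32.249
d((-21, 11), (-20, 1)) = 10.0499
d((-21, 11), (-29, 1)) = 12.8062
d((-22, 2), (26, 26)) = 53.6656
d((-22, 2), (23, 30)) = 53.0
d((-22, 2), (-8, 28)) = 29.5296
d((-22, 2), (23, 13)) = 46.3249
d((-22, 2), (11, 15)) = 35.4683
d((-22, 2), (-20, 1)) = 2.2361 <-- minimum
d((-22, 2), (-29, 1)) = 7.0711
d((26, 26), (23, 30)) = 5.0
d((26, 26), (-8, 28)) = 34.0588
d((26, 26), (23, 13)) = 13.3417
d((26, 26), (11, 15)) = 18.6011
d((26, 26), (-20, 1)) = 52.3546
d((26, 26), (-29, 1)) = 60.4152
d((23, 30), (-8, 28)) = 31.0644
d((23, 30), (23, 13)) = 17.0
d((23, 30), (11, 15)) = 19.2094
d((23, 30), (-20, 1)) = 51.8652
d((23, 30), (-29, 1)) = 59.5399
d((-8, 28), (23, 13)) = 34.4384
d((-8, 28), (11, 15)) = 23.0217
d((-8, 28), (-20, 1)) = 29.5466
d((-8, 28), (-29, 1)) = 34.2053
d((23, 13), (11, 15)) = 12.1655
d((23, 13), (-20, 1)) = 44.643
d((23, 13), (-29, 1)) = 53.3667
d((11, 15), (-20, 1)) = 34.0147
d((11, 15), (-29, 1)) = 42.3792
d((-20, 1), (-29, 1)) = 9.0

Closest pair: (-22, 2) and (-20, 1) with distance 2.2361

The closest pair is (-22, 2) and (-20, 1) with Euclidean distance 2.2361. For 10 points, brute-force pairwise comparison is shown above. For large n, the divide-and-conquer algorithm (sort by x, recurse on halves, check the dividing strip) achieves O(n log n).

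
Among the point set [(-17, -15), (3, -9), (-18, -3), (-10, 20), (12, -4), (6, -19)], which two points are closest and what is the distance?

Computing all pairwise distances among 6 points:

d((-17, -15), (3, -9)) = 20.8806
d((-17, -15), (-18, -3)) = 12.0416
d((-17, -15), (-10, 20)) = 35.6931
d((-17, -15), (12, -4)) = 31.0161
d((-17, -15), (6, -19)) = 23.3452
d((3, -9), (-18, -3)) = 21.8403
d((3, -9), (-10, 20)) = 31.7805
d((3, -9), (12, -4)) = 10.2956 <-- minimum
d((3, -9), (6, -19)) = 10.4403
d((-18, -3), (-10, 20)) = 24.3516
d((-18, -3), (12, -4)) = 30.0167
d((-18, -3), (6, -19)) = 28.8444
d((-10, 20), (12, -4)) = 32.5576
d((-10, 20), (6, -19)) = 42.1545
d((12, -4), (6, -19)) = 16.1555

Closest pair: (3, -9) and (12, -4) with distance 10.2956

The closest pair is (3, -9) and (12, -4) with Euclidean distance 10.2956. For 6 points, brute-force pairwise comparison is shown above. For large n, the divide-and-conquer algorithm (sort by x, recurse on halves, check the dividing strip) achieves O(n log n).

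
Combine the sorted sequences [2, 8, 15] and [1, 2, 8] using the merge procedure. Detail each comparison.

Merging process:

Compare 2 vs 1: take 1 from right. Merged: [1]
Compare 2 vs 2: take 2 from left. Merged: [1, 2]
Compare 8 vs 2: take 2 from right. Merged: [1, 2, 2]
Compare 8 vs 8: take 8 from left. Merged: [1, 2, 2, 8]
Compare 15 vs 8: take 8 from right. Merged: [1, 2, 2, 8, 8]
Append remaining from left: [15]. Merged: [1, 2, 2, 8, 8, 15]

Final merged array: [1, 2, 2, 8, 8, 15]
Total comparisons: 5

The merged array is [1, 2, 2, 8, 8, 15], requiring 5 comparisons. The merge step runs in O(n) time where n is the total number of elements.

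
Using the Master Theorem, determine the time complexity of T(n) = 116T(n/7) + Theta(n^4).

Master Theorem for T(n) = 116T(n/7) + O(n^4):

a = 116, b = 7, c = 4
log_b(a) = log_7(116) = 2.4429

Case 3: c = 4 > log_7(116) = 2.4429
T(n) = O(n^4) = O(n^4)

For T(n) = 116T(n/7) + O(n^4): log_7(116) = 2.4429. This is Case 3 of the Master Theorem (c > log_b(a), work dominated by root), giving O(n^4).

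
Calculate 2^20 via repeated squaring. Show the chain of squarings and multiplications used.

Computing 2^20 by squaring (build up from 2^1; each line after the first costs one multiplication):

2^1 = 2
2^2 = (2^1)^2 = 2^2 = 4
2^4 = (2^2)^2 = 4^2 = 16
2^5 = 2 * 2^4 = 2 * 16 = 32
2^10 = (2^5)^2 = 32^2 = 1024
2^20 = (2^10)^2 = 1024^2 = 1048576

Result: 1048576
Multiplications needed: 5 (5 lines after 2^1)

2^20 = 1048576. Using exponentiation by squaring, this requires 5 multiplications. The key idea: if the exponent is even, square the half-power; if odd, multiply by the base once.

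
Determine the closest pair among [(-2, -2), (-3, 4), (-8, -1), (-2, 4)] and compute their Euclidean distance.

Computing all pairwise distances among 4 points:

d((-2, -2), (-3, 4)) = 6.0828
d((-2, -2), (-8, -1)) = 6.0828
d((-2, -2), (-2, 4)) = 6.0
d((-3, 4), (-8, -1)) = 7.0711
d((-3, 4), (-2, 4)) = 1.0 <-- minimum
d((-8, -1), (-2, 4)) = 7.8102

Closest pair: (-3, 4) and (-2, 4) with distance 1.0

The closest pair is (-3, 4) and (-2, 4) with Euclidean distance 1.0. For 4 points, brute-force pairwise comparison is shown above. For large n, the divide-and-conquer algorithm (sort by x, recurse on halves, check the dividing strip) achieves O(n log n).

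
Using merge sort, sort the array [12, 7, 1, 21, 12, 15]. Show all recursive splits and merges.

Merge sort trace:

Split: [12, 7, 1, 21, 12, 15] -> [12, 7, 1] and [21, 12, 15]
  Split: [12, 7, 1] -> [12] and [7, 1]
    Split: [7, 1] -> [7] and [1]
    Merge: [7] + [1] -> [1, 7]
  Merge: [12] + [1, 7] -> [1, 7, 12]
  Split: [21, 12, 15] -> [21] and [12, 15]
    Split: [12, 15] -> [12] and [15]
    Merge: [12] + [15] -> [12, 15]
  Merge: [21] + [12, 15] -> [12, 15, 21]
Merge: [1, 7, 12] + [12, 15, 21] -> [1, 7, 12, 12, 15, 21]

Final sorted array: [1, 7, 12, 12, 15, 21]

The merge sort proceeds by recursively splitting the array and merging sorted halves.
After all merges, the sorted array is [1, 7, 12, 12, 15, 21].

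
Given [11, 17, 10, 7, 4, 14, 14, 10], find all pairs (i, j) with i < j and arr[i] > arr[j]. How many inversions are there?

Finding inversions in [11, 17, 10, 7, 4, 14, 14, 10]:

(0, 2): arr[0]=11 > arr[2]=10
(0, 3): arr[0]=11 > arr[3]=7
(0, 4): arr[0]=11 > arr[4]=4
(0, 7): arr[0]=11 > arr[7]=10
(1, 2): arr[1]=17 > arr[2]=10
(1, 3): arr[1]=17 > arr[3]=7
(1, 4): arr[1]=17 > arr[4]=4
(1, 5): arr[1]=17 > arr[5]=14
(1, 6): arr[1]=17 > arr[6]=14
(1, 7): arr[1]=17 > arr[7]=10
(2, 3): arr[2]=10 > arr[3]=7
(2, 4): arr[2]=10 > arr[4]=4
(3, 4): arr[3]=7 > arr[4]=4
(5, 7): arr[5]=14 > arr[7]=10
(6, 7): arr[6]=14 > arr[7]=10

Total inversions: 15

The array has 15 inversion(s): (0,2), (0,3), (0,4), (0,7), (1,2), (1,3), (1,4), (1,5), (1,6), (1,7), (2,3), (2,4), (3,4), (5,7), (6,7). Each pair (i,j) satisfies i < j and arr[i] > arr[j].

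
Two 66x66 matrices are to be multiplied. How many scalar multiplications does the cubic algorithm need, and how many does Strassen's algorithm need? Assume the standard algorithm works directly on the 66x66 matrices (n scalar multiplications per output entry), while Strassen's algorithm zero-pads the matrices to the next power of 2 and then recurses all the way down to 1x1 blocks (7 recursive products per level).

Matrix multiplication for 66x66 matrices:

Strassen's algorithm requires power-of-2 dimensions. Pad 66x66 to 128x128 (next power of 2).

Standard algorithm: 66^3 = 287496 multiplications
Strassen's algorithm: 7^(log2(128)) = 7^7 = 823543 multiplications
Difference: 287496 - 823543 = -536047 (Strassen uses MORE here due to padding overhead — for small or just-over-power-of-2 n, padding can outweigh the per-level savings)

Standard: 287496 multiplications (66^3). Strassen: 823543 multiplications (7^7, after padding to 128x128). Strassen reduces 8 recursive multiplications to 7 at each level.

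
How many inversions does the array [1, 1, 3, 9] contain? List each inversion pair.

Finding inversions in [1, 1, 3, 9]:


Total inversions: 0

The array has 0 inversions. It is already sorted.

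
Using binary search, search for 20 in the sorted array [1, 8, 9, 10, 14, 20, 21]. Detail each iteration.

Binary search for 20 in [1, 8, 9, 10, 14, 20, 21]:

lo=0, hi=6, mid=3, arr[mid]=10 -> 10 < 20, search right half
lo=4, hi=6, mid=5, arr[mid]=20 -> Found target at index 5!

Binary search finds 20 at index 5 after 2 comparisons. The search repeatedly halves the search space by comparing with the middle element.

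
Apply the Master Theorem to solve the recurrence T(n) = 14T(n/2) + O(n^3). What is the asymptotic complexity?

Master Theorem for T(n) = 14T(n/2) + O(n^3):

a = 14, b = 2, c = 3
log_b(a) = log_2(14) = 3.8074

Case 1: c = 3 < log_2(14) = 3.8074
T(n) = O(n^(log_2 14))

For T(n) = 14T(n/2) + O(n^3): log_2(14) = 3.8074. This is Case 1 of the Master Theorem (c < log_b(a), work dominated by leaves), giving O(n^(log_2 14)).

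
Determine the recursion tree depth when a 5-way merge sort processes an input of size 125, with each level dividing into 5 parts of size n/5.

For divide and conquer with division factor 5:

Problem sizes at each level:
Level 0: 125
Level 1: 25
Level 2: 5
Level 3: 1

The root is level 0 and the size-1 base case is level 3 (the tree spans levels 0 through 3, i.e. 4 levels counting the root), so the depth is the number of divisions: log_5(125) = 3

The recursion tree depth is log_5(125) = 3. At each level, the problem size is divided by 5, so it takes 3 divisions to reduce to a base case of size 1. The algorithm makes 5 recursive calls at each level.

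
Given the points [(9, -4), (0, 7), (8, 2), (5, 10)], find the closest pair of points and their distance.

Computing all pairwise distances among 4 points:

d((9, -4), (0, 7)) = 14.2127
d((9, -4), (8, 2)) = 6.0828
d((9, -4), (5, 10)) = 14.5602
d((0, 7), (8, 2)) = 9.434
d((0, 7), (5, 10)) = 5.831 <-- minimum
d((8, 2), (5, 10)) = 8.544

Closest pair: (0, 7) and (5, 10) with distance 5.831

The closest pair is (0, 7) and (5, 10) with Euclidean distance 5.831. For 4 points, brute-force pairwise comparison is shown above. For large n, the divide-and-conquer algorithm (sort by x, recurse on halves, check the dividing strip) achieves O(n log n).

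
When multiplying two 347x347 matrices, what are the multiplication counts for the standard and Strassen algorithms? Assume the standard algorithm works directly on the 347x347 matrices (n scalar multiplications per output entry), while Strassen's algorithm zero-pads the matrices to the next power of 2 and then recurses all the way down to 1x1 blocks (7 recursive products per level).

Matrix multiplication for 347x347 matrices:

Strassen's algorithm requires power-of-2 dimensions. Pad 347x347 to 512x512 (next power of 2).

Standard algorithm: 347^3 = 41781923 multiplications
Strassen's algorithm: 7^(log2(512)) = 7^9 = 40353607 multiplications
Savings: 41781923 - 40353607 = 1428316 multiplications

Standard: 41781923 multiplications (347^3). Strassen: 40353607 multiplications (7^9, after padding to 512x512). Strassen reduces 8 recursive multiplications to 7 at each level.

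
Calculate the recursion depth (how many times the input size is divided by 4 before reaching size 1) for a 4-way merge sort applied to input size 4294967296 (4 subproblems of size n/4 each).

For divide and conquer with division factor 4:

Problem sizes at each level:
Level 0: 4294967296
Level 1: 1073741824
Level 2: 268435456
Level 3: 67108864
Level 4: 16777216
Level 5: 4194304
Level 6: 1048576
Level 7: 262144
Level 8: 65536
Level 9: 16384
Level 10: 4096
Level 11: 1024
Level 12: 256
Level 13: 64
Level 14: 16
Level 15: 4
Level 16: 1

The root is level 0 and the size-1 base case is level 16 (the tree spans levels 0 through 16, i.e. 17 levels counting the root), so the depth is the number of divisions: log_4(4294967296) = 16

The recursion tree depth is log_4(4294967296) = 16. At each level, the problem size is divided by 4, so it takes 16 divisions to reduce to a base case of size 1. The algorithm makes 4 recursive calls at each level.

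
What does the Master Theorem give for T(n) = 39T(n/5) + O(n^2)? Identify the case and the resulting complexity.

Master Theorem for T(n) = 39T(n/5) + O(n^2):

a = 39, b = 5, c = 2
log_b(a) = log_5(39) = 2.2763

Case 1: c = 2 < log_5(39) = 2.2763
T(n) = O(n^(log_5 39))

For T(n) = 39T(n/5) + O(n^2): log_5(39) = 2.2763. This is Case 1 of the Master Theorem (c < log_b(a), work dominated by leaves), giving O(n^(log_5 39)).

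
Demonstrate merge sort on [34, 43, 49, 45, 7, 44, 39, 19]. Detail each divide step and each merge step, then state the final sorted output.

Merge sort trace:

Split: [34, 43, 49, 45, 7, 44, 39, 19] -> [34, 43, 49, 45] and [7, 44, 39, 19]
  Split: [34, 43, 49, 45] -> [34, 43] and [49, 45]
    Split: [34, 43] -> [34] and [43]
    Merge: [34] + [43] -> [34, 43]
    Split: [49, 45] -> [49] and [45]
    Merge: [49] + [45] -> [45, 49]
  Merge: [34, 43] + [45, 49] -> [34, 43, 45, 49]
  Split: [7, 44, 39, 19] -> [7, 44] and [39, 19]
    Split: [7, 44] -> [7] and [44]
    Merge: [7] + [44] -> [7, 44]
    Split: [39, 19] -> [39] and [19]
    Merge: [39] + [19] -> [19, 39]
  Merge: [7, 44] + [19, 39] -> [7, 19, 39, 44]
Merge: [34, 43, 45, 49] + [7, 19, 39, 44] -> [7, 19, 34, 39, 43, 44, 45, 49]

Final sorted array: [7, 19, 34, 39, 43, 44, 45, 49]

The merge sort proceeds by recursively splitting the array and merging sorted halves.
After all merges, the sorted array is [7, 19, 34, 39, 43, 44, 45, 49].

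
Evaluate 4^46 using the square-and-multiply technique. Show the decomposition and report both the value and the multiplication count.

Computing 4^46 by squaring (build up from 4^1; each line after the first costs one multiplication):

4^1 = 4
4^2 = (4^1)^2 = 4^2 = 16
4^4 = (4^2)^2 = 16^2 = 256
4^5 = 4 * 4^4 = 4 * 256 = 1024
4^10 = (4^5)^2 = 1024^2 = 1048576
4^11 = 4 * 4^10 = 4 * 1048576 = 4194304
4^22 = (4^11)^2 = 4194304^2 = 17592186044416
4^23 = 4 * 4^22 = 4 * 17592186044416 = 70368744177664
4^46 = (4^23)^2 = 70368744177664^2 = 4951760157141521099596496896

Result: 4951760157141521099596496896
Multiplications needed: 8 (8 lines after 4^1)

4^46 = 4951760157141521099596496896. Using exponentiation by squaring, this requires 8 multiplications. The key idea: if the exponent is even, square the half-power; if odd, multiply by the base once.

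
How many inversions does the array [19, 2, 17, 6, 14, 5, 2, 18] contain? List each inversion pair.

Finding inversions in [19, 2, 17, 6, 14, 5, 2, 18]:

(0, 1): arr[0]=19 > arr[1]=2
(0, 2): arr[0]=19 > arr[2]=17
(0, 3): arr[0]=19 > arr[3]=6
(0, 4): arr[0]=19 > arr[4]=14
(0, 5): arr[0]=19 > arr[5]=5
(0, 6): arr[0]=19 > arr[6]=2
(0, 7): arr[0]=19 > arr[7]=18
(2, 3): arr[2]=17 > arr[3]=6
(2, 4): arr[2]=17 > arr[4]=14
(2, 5): arr[2]=17 > arr[5]=5
(2, 6): arr[2]=17 > arr[6]=2
(3, 5): arr[3]=6 > arr[5]=5
(3, 6): arr[3]=6 > arr[6]=2
(4, 5): arr[4]=14 > arr[5]=5
(4, 6): arr[4]=14 > arr[6]=2
(5, 6): arr[5]=5 > arr[6]=2

Total inversions: 16

The array has 16 inversion(s): (0,1), (0,2), (0,3), (0,4), (0,5), (0,6), (0,7), (2,3), (2,4), (2,5), (2,6), (3,5), (3,6), (4,5), (4,6), (5,6). Each pair (i,j) satisfies i < j and arr[i] > arr[j].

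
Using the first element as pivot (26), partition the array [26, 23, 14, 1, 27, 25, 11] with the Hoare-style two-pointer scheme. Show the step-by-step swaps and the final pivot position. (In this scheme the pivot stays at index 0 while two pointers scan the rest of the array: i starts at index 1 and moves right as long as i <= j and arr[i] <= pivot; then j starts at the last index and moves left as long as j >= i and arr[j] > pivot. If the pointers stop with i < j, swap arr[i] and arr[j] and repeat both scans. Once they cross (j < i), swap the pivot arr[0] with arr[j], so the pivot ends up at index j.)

Hoare-style two-pointer partition with pivot = 26:

Initial array: [26, 23, 14, 1, 27, 25, 11]

Pointers start at i = 1, j = 6.
i stops at index 4 (arr[4]=27 > 26), j stops at index 6 (arr[6]=11 <= 26): swap arr[4] and arr[6], array becomes [26, 23, 14, 1, 11, 25, 27]
i ends at 6, j ends at 5: the pointers have crossed (j < i), so scanning stops.

Swap pivot arr[0] with arr[5] to place pivot at position 5: [25, 23, 14, 1, 11, 26, 27]
Pivot position: 5

After partitioning with pivot 26, the array becomes [25, 23, 14, 1, 11, 26, 27]. The pivot is placed at index 5. All elements to the left of the pivot are <= 26, and all elements to the right are > 26.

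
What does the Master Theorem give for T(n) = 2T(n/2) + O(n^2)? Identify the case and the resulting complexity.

Master Theorem for T(n) = 2T(n/2) + O(n^2):

a = 2, b = 2, c = 2
log_b(a) = log_2(2) = 1.0000

Case 3: c = 2 > log_2(2) = 1.0000
T(n) = O(n^2) = O(n^2)

For T(n) = 2T(n/2) + O(n^2): log_2(2) = 1.0000. This is Case 3 of the Master Theorem (c > log_b(a), work dominated by root), giving O(n^2).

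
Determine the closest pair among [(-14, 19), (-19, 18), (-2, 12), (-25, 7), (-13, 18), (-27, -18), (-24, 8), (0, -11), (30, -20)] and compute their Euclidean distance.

Computing all pairwise distances among 9 points:

d((-14, 19), (-19, 18)) = 5.099
d((-14, 19), (-2, 12)) = 13.8924
d((-14, 19), (-25, 7)) = 16.2788
d((-14, 19), (-13, 18)) = 1.4142 <-- minimum
d((-14, 19), (-27, -18)) = 39.2173
d((-14, 19), (-24, 8)) = 14.8661
d((-14, 19), (0, -11)) = 33.1059
d((-14, 19), (30, -20)) = 58.7963
d((-19, 18), (-2, 12)) = 18.0278
d((-19, 18), (-25, 7)) = 12.53
d((-19, 18), (-13, 18)) = 6.0
d((-19, 18), (-27, -18)) = 36.8782
d((-19, 18), (-24, 8)) = 11.1803
d((-19, 18), (0, -11)) = 34.6699
d((-19, 18), (30, -20)) = 62.0081
d((-2, 12), (-25, 7)) = 23.5372
d((-2, 12), (-13, 18)) = 12.53
d((-2, 12), (-27, -18)) = 39.0512
d((-2, 12), (-24, 8)) = 22.3607
d((-2, 12), (0, -11)) = 23.0868
d((-2, 12), (30, -20)) = 45.2548
d((-25, 7), (-13, 18)) = 16.2788
d((-25, 7), (-27, -18)) = 25.0799
d((-25, 7), (-24, 8)) = 1.4142 <-- minimum
d((-25, 7), (0, -11)) = 30.8058
d((-25, 7), (30, -20)) = 61.2699
d((-13, 18), (-27, -18)) = 38.6264
d((-13, 18), (-24, 8)) = 14.8661
d((-13, 18), (0, -11)) = 31.7805
d((-13, 18), (30, -20)) = 57.3847
d((-27, -18), (-24, 8)) = 26.1725
d((-27, -18), (0, -11)) = 27.8927
d((-27, -18), (30, -20)) = 57.0351
d((-24, 8), (0, -11)) = 30.6105
d((-24, 8), (30, -20)) = 60.8276
d((0, -11), (30, -20)) = 31.3209

Minimum distance: 1.4142 (tie among 2 pairs: (-14, 19) and (-13, 18); (-25, 7) and (-24, 8))

The minimum Euclidean distance is 1.4142. There is a tie: 2 pairs achieve this minimum — (-14, 19) and (-13, 18); (-25, 7) and (-24, 8). Any of these is a valid closest pair. For 9 points, brute-force pairwise comparison is shown above. For large n, the divide-and-conquer algorithm (sort by x, recurse on halves, check the dividing strip) achieves O(n log n).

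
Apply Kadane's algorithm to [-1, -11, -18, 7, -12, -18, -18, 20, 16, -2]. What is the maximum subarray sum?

Using Kadane's algorithm on [-1, -11, -18, 7, -12, -18, -18, 20, 16, -2]:

Scanning through the array:
Position 1 (value -11): max_ending_here = -11, max_so_far = -1
Position 2 (value -18): max_ending_here = -18, max_so_far = -1
Position 3 (value 7): max_ending_here = 7, max_so_far = 7
Position 4 (value -12): max_ending_here = -5, max_so_far = 7
Position 5 (value -18): max_ending_here = -18, max_so_far = 7
Position 6 (value -18): max_ending_here = -18, max_so_far = 7
Position 7 (value 20): max_ending_here = 20, max_so_far = 20
Position 8 (value 16): max_ending_here = 36, max_so_far = 36
Position 9 (value -2): max_ending_here = 34, max_so_far = 36

Maximum subarray: [20, 16]
Maximum sum: 36

The maximum subarray is [20, 16] with sum 36. This subarray runs from index 7 to index 8.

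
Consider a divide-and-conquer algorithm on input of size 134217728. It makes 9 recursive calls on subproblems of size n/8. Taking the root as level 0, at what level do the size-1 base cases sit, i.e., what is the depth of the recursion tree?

For divide and conquer with division factor 8:

Problem sizes at each level:
Level 0: 134217728
Level 1: 16777216
Level 2: 2097152
Level 3: 262144
Level 4: 32768
Level 5: 4096
Level 6: 512
Level 7: 64
Level 8: 8
Level 9: 1

The root is level 0 and the size-1 base case is level 9 (the tree spans levels 0 through 9, i.e. 10 levels counting the root), so the depth is the number of divisions: log_8(134217728) = 9

The recursion tree depth is log_8(134217728) = 9. At each level, the problem size is divided by 8, so it takes 9 divisions to reduce to a base case of size 1. The algorithm makes 9 recursive calls at each level.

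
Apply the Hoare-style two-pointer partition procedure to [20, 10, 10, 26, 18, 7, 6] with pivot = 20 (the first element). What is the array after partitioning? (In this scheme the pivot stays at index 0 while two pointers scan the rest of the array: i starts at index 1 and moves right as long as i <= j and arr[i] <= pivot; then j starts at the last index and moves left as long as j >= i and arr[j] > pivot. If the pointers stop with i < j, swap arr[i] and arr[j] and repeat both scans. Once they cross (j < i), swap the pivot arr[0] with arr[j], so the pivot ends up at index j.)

Hoare-style two-pointer partition with pivot = 20:

Initial array: [20, 10, 10, 26, 18, 7, 6]

Pointers start at i = 1, j = 6.
i stops at index 3 (arr[3]=26 > 20), j stops at index 6 (arr[6]=6 <= 20): swap arr[3] and arr[6], array becomes [20, 10, 10, 6, 18, 7, 26]
i ends at 6, j ends at 5: the pointers have crossed (j < i), so scanning stops.

Swap pivot arr[0] with arr[5] to place pivot at position 5: [7, 10, 10, 6, 18, 20, 26]
Pivot position: 5

After partitioning with pivot 20, the array becomes [7, 10, 10, 6, 18, 20, 26]. The pivot is placed at index 5. All elements to the left of the pivot are <= 20, and all elements to the right are > 20.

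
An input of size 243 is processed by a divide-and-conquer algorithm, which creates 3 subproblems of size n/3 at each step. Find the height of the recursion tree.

For divide and conquer with division factor 3:

Problem sizes at each level:
Level 0: 243
Level 1: 81
Level 2: 27
Level 3: 9
Level 4: 3
Level 5: 1

The root is level 0 and the size-1 base case is level 5 (the tree spans levels 0 through 5, i.e. 6 levels counting the root), so the depth is the number of divisions: log_3(243) = 5

The recursion tree depth is log_3(243) = 5. At each level, the problem size is divided by 3, so it takes 5 divisions to reduce to a base case of size 1. The algorithm makes 3 recursive calls at each level.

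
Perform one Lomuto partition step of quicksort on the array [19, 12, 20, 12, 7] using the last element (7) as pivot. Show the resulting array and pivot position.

Lomuto partition with pivot = 7:

Initial array: [19, 12, 20, 12, 7]

arr[0]=19 > 7: no swap
arr[1]=12 > 7: no swap
arr[2]=20 > 7: no swap
arr[3]=12 > 7: no swap

Place pivot at position 0: [7, 12, 20, 12, 19]
Pivot position: 0

After partitioning with pivot 7, the array becomes [7, 12, 20, 12, 19]. The pivot is placed at index 0. All elements to the left of the pivot are <= 7, and all elements to the right are > 7.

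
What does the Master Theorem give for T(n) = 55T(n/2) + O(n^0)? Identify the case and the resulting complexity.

Master Theorem for T(n) = 55T(n/2) + O(n^0):

a = 55, b = 2, c = 0
log_b(a) = log_2(55) = 5.7814

Case 1: c = 0 < log_2(55) = 5.7814
T(n) = O(n^(log_2 55))

For T(n) = 55T(n/2) + O(n^0): log_2(55) = 5.7814. This is Case 1 of the Master Theorem (c < log_b(a), work dominated by leaves), giving O(n^(log_2 55)).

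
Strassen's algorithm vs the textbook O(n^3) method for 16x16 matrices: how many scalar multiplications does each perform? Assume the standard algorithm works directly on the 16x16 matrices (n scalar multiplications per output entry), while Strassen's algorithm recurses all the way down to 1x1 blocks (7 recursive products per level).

Matrix multiplication for 16x16 matrices:

Standard algorithm: 16^3 = 4096 multiplications
Strassen's algorithm: 7^(log2(16)) = 7^4 = 2401 multiplications
Savings: 4096 - 2401 = 1695 multiplications

Standard: 4096 multiplications (16^3). Strassen: 2401 multiplications (7^4). Strassen reduces 8 recursive multiplications to 7 at each level.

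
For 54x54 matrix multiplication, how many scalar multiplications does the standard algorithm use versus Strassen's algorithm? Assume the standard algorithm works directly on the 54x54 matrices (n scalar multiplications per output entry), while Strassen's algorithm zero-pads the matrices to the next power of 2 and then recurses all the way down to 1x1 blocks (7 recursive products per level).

Matrix multiplication for 54x54 matrices:

Strassen's algorithm requires power-of-2 dimensions. Pad 54x54 to 64x64 (next power of 2).

Standard algorithm: 54^3 = 157464 multiplications
Strassen's algorithm: 7^(log2(64)) = 7^6 = 117649 multiplications
Savings: 157464 - 117649 = 39815 multiplications

Standard: 157464 multiplications (54^3). Strassen: 117649 multiplications (7^6, after padding to 64x64). Strassen reduces 8 recursive multiplications to 7 at each level.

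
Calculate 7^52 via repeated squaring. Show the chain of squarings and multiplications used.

Computing 7^52 by squaring (build up from 7^1; each line after the first costs one multiplication):

7^1 = 7
7^2 = (7^1)^2 = 7^2 = 49
7^3 = 7 * 7^2 = 7 * 49 = 343
7^6 = (7^3)^2 = 343^2 = 117649
7^12 = (7^6)^2 = 117649^2 = 13841287201
7^13 = 7 * 7^12 = 7 * 13841287201 = 96889010407
7^26 = (7^13)^2 = 96889010407^2 = 9387480337647754305649
7^52 = (7^26)^2 = 9387480337647754305649^2 = 88124787089723195184393736687912818113311201

Result: 88124787089723195184393736687912818113311201
Multiplications needed: 7 (7 lines after 7^1)

7^52 = 88124787089723195184393736687912818113311201. Using exponentiation by squaring, this requires 7 multiplications. The key idea: if the exponent is even, square the half-power; if odd, multiply by the base once.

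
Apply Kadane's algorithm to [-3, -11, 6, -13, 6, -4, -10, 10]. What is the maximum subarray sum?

Using Kadane's algorithm on [-3, -11, 6, -13, 6, -4, -10, 10]:

Scanning through the array:
Position 1 (value -11): max_ending_here = -11, max_so_far = -3
Position 2 (value 6): max_ending_here = 6, max_so_far = 6
Position 3 (value -13): max_ending_here = -7, max_so_far = 6
Position 4 (value 6): max_ending_here = 6, max_so_far = 6
Position 5 (value -4): max_ending_here = 2, max_so_far = 6
Position 6 (value -10): max_ending_here = -8, max_so_far = 6
Position 7 (value 10): max_ending_here = 10, max_so_far = 10

Maximum subarray: [10]
Maximum sum: 10

The maximum subarray is [10] with sum 10. This subarray runs from index 7 to index 7.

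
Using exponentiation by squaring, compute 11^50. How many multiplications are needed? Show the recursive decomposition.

Computing 11^50 by squaring (build up from 11^1; each line after the first costs one multiplication):

11^1 = 11
11^2 = (11^1)^2 = 11^2 = 121
11^3 = 11 * 11^2 = 11 * 121 = 1331
11^6 = (11^3)^2 = 1331^2 = 1771561
11^12 = (11^6)^2 = 1771561^2 = 3138428376721
11^24 = (11^12)^2 = 3138428376721^2 = 9849732675807611094711841
11^25 = 11 * 11^24 = 11 * 9849732675807611094711841 = 108347059433883722041830251
11^50 = (11^25)^2 = 108347059433883722041830251^2 = 11739085287969531650666649599035831993898213898723001

Result: 11739085287969531650666649599035831993898213898723001
Multiplications needed: 7 (7 lines after 11^1)

11^50 = 11739085287969531650666649599035831993898213898723001. Using exponentiation by squaring, this requires 7 multiplications. The key idea: if the exponent is even, square the half-power; if odd, multiply by the base once.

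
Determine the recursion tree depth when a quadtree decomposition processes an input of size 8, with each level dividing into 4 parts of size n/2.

For divide and conquer with division factor 2:

Problem sizes at each level:
Level 0: 8
Level 1: 4
Level 2: 2
Level 3: 1

The root is level 0 and the size-1 base case is level 3 (the tree spans levels 0 through 3, i.e. 4 levels counting the root), so the depth is the number of divisions: log_2(8) = 3

The recursion tree depth is log_2(8) = 3. At each level, the problem size is divided by 2, so it takes 3 divisions to reduce to a base case of size 1. The algorithm makes 4 recursive calls at each level.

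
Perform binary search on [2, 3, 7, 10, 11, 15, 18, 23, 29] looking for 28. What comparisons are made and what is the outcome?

Binary search for 28 in [2, 3, 7, 10, 11, 15, 18, 23, 29]:

lo=0, hi=8, mid=4, arr[mid]=11 -> 11 < 28, search right half
lo=5, hi=8, mid=6, arr[mid]=18 -> 18 < 28, search right half
lo=7, hi=8, mid=7, arr[mid]=23 -> 23 < 28, search right half
lo=8, hi=8, mid=8, arr[mid]=29 -> 29 > 28, search left half
lo=8 > hi=7, target 28 not found

Binary search determines that 28 is not in the array after 4 comparisons. The search space was exhausted without finding the target.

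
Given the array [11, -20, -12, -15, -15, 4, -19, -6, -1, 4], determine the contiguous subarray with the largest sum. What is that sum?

Using Kadane's algorithm on [11, -20, -12, -15, -15, 4, -19, -6, -1, 4]:

Scanning through the array:
Position 1 (value -20): max_ending_here = -9, max_so_far = 11
Position 2 (value -12): max_ending_here = -12, max_so_far = 11
Position 3 (value -15): max_ending_here = -15, max_so_far = 11
Position 4 (value -15): max_ending_here = -15, max_so_far = 11
Position 5 (value 4): max_ending_here = 4, max_so_far = 11
Position 6 (value -19): max_ending_here = -15, max_so_far = 11
Position 7 (value -6): max_ending_here = -6, max_so_far = 11
Position 8 (value -1): max_ending_here = -1, max_so_far = 11
Position 9 (value 4): max_ending_here = 4, max_so_far = 11

Maximum subarray: [11]
Maximum sum: 11

The maximum subarray is [11] with sum 11. This subarray runs from index 0 to index 0.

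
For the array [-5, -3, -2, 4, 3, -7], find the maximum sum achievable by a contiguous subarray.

Using Kadane's algorithm on [-5, -3, -2, 4, 3, -7]:

Scanning through the array:
Position 1 (value -3): max_ending_here = -3, max_so_far = -3
Position 2 (value -2): max_ending_here = -2, max_so_far = -2
Position 3 (value 4): max_ending_here = 4, max_so_far = 4
Position 4 (value 3): max_ending_here = 7, max_so_far = 7
Position 5 (value -7): max_ending_here = 0, max_so_far = 7

Maximum subarray: [4, 3]
Maximum sum: 7

The maximum subarray is [4, 3] with sum 7. This subarray runs from index 3 to index 4.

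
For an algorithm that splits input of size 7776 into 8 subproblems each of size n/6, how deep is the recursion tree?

For divide and conquer with division factor 6:

Problem sizes at each level:
Level 0: 7776
Level 1: 1296
Level 2: 216
Level 3: 36
Level 4: 6
Level 5: 1

The root is level 0 and the size-1 base case is level 5 (the tree spans levels 0 through 5, i.e. 6 levels counting the root), so the depth is the number of divisions: log_6(7776) = 5

The recursion tree depth is log_6(7776) = 5. At each level, the problem size is divided by 6, so it takes 5 divisions to reduce to a base case of size 1. The algorithm makes 8 recursive calls at each level.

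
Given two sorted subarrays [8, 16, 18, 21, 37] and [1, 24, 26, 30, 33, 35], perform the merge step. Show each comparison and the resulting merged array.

Merging process:

Compare 8 vs 1: take 1 from right. Merged: [1]
Compare 8 vs 24: take 8 from left. Merged: [1, 8]
Compare 16 vs 24: take 16 from left. Merged: [1, 8, 16]
Compare 18 vs 24: take 18 from left. Merged: [1, 8, 16, 18]
Compare 21 vs 24: take 21 from left. Merged: [1, 8, 16, 18, 21]
Compare 37 vs 24: take 24 from right. Merged: [1, 8, 16, 18, 21, 24]
Compare 37 vs 26: take 26 from right. Merged: [1, 8, 16, 18, 21, 24, 26]
Compare 37 vs 30: take 30 from right. Merged: [1, 8, 16, 18, 21, 24, 26, 30]
Compare 37 vs 33: take 33 from right. Merged: [1, 8, 16, 18, 21, 24, 26, 30, 33]
Compare 37 vs 35: take 35 from right. Merged: [1, 8, 16, 18, 21, 24, 26, 30, 33, 35]
Append remaining from left: [37]. Merged: [1, 8, 16, 18, 21, 24, 26, 30, 33, 35, 37]

Final merged array: [1, 8, 16, 18, 21, 24, 26, 30, 33, 35, 37]
Total comparisons: 10

The merged array is [1, 8, 16, 18, 21, 24, 26, 30, 33, 35, 37], requiring 10 comparisons. The merge step runs in O(n) time where n is the total number of elements.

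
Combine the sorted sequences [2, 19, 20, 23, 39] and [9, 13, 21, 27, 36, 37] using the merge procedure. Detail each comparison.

Merging process:

Compare 2 vs 9: take 2 from left. Merged: [2]
Compare 19 vs 9: take 9 from right. Merged: [2, 9]
Compare 19 vs 13: take 13 from right. Merged: [2, 9, 13]
Compare 19 vs 21: take 19 from left. Merged: [2, 9, 13, 19]
Compare 20 vs 21: take 20 from left. Merged: [2, 9, 13, 19, 20]
Compare 23 vs 21: take 21 from right. Merged: [2, 9, 13, 19, 20, 21]
Compare 23 vs 27: take 23 from left. Merged: [2, 9, 13, 19, 20, 21, 23]
Compare 39 vs 27: take 27 from right. Merged: [2, 9, 13, 19, 20, 21, 23, 27]
Compare 39 vs 36: take 36 from right. Merged: [2, 9, 13, 19, 20, 21, 23, 27, 36]
Compare 39 vs 37: take 37 from right. Merged: [2, 9, 13, 19, 20, 21, 23, 27, 36, 37]
Append remaining from left: [39]. Merged: [2, 9, 13, 19, 20, 21, 23, 27, 36, 37, 39]

Final merged array: [2, 9, 13, 19, 20, 21, 23, 27, 36, 37, 39]
Total comparisons: 10

The merged array is [2, 9, 13, 19, 20, 21, 23, 27, 36, 37, 39], requiring 10 comparisons. The merge step runs in O(n) time where n is the total number of elements.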